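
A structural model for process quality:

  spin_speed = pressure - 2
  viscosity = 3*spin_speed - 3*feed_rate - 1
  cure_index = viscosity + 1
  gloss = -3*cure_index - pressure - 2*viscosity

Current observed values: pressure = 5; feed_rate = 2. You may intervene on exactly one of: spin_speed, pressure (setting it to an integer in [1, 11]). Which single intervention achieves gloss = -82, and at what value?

Intervening on spin_speed: gloss = -15*spin_speed + 27. Reaching -82 requires spin_speed = 109/15, not an integer.
Intervening on pressure: with other inputs at their observed values, gloss = -16*pressure + 62. Solving for -82 gives pressure = 9, within [1, 11].

set pressure = 9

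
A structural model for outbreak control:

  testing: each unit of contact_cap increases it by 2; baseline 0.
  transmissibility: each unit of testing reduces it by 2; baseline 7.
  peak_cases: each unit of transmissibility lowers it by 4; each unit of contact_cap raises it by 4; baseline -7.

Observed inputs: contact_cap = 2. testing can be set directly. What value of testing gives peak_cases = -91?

testing = -8

Intervening on testing fixes its value directly, overriding its dependence on contact_cap.
Substituting into the peak_cases equation gives peak_cases = 8*testing - 27.
Solve 8*testing - 27 = -91: testing = (-91 + 27) / 8 = -8.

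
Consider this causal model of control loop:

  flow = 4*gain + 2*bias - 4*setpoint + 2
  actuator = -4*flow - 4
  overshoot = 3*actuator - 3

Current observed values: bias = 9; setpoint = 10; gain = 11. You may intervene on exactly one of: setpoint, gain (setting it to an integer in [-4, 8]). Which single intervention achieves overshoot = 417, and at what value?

set gain = -4

Intervening on setpoint: overshoot = 48*setpoint - 783. Reaching 417 requires setpoint = 25, outside [-4, 8].
Intervening on gain: with other inputs at their observed values, overshoot = -48*gain + 225. Solving for 417 gives gain = -4, within [-4, 8].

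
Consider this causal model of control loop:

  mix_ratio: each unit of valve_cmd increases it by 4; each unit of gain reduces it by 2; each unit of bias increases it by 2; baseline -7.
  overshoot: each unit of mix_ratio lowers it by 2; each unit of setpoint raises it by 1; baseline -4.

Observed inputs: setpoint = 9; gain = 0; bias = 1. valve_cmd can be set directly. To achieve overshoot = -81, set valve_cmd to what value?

valve_cmd = 12

Substituting into the mix_ratio equation gives mix_ratio = 4*valve_cmd - 5.
Substituting into the overshoot equation gives overshoot = -8*valve_cmd + 15.
Solve -8*valve_cmd + 15 = -81: valve_cmd = (-81 - 15) / -8 = 12.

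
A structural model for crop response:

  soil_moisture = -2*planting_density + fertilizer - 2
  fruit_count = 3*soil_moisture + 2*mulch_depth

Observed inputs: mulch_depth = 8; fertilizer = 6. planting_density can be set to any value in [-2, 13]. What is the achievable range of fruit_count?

-50 to 40

Substituting into the soil_moisture equation gives soil_moisture = -2*planting_density + 4.
So fruit_count = -6*planting_density + 28.
Linear in planting_density, so extremes are at the endpoints: planting_density = -2 gives fruit_count = 40; planting_density = 13 gives fruit_count = -50.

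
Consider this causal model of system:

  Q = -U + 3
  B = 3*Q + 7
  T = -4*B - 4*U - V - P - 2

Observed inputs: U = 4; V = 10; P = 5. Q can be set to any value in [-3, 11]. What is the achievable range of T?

Intervening on Q fixes its value directly, overriding its dependence on U.
Substituting into the T equation gives T = -12*Q - 61.
Linear in Q, so extremes are at the endpoints: Q = -3 gives T = -25; Q = 11 gives T = -193.

-193 to -25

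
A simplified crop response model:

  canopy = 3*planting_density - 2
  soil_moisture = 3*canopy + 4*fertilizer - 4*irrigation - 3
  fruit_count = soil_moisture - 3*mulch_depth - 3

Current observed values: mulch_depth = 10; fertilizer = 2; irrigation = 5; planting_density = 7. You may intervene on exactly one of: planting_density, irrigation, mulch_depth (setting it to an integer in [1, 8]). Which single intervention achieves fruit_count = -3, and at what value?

Intervening on planting_density: fruit_count = 9*planting_density - 54. Reaching -3 requires planting_density = 17/3, not an integer.
Intervening on irrigation: with other inputs at their observed values, fruit_count = -4*irrigation + 29. Solving for -3 gives irrigation = 8, within [1, 8].
Intervening on mulch_depth: fruit_count = -3*mulch_depth + 39. Reaching -3 requires mulch_depth = 14, outside [1, 8].

set irrigation = 8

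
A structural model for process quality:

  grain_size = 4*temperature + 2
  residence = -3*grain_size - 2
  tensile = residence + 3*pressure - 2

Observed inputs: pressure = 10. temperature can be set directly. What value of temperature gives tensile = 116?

temperature = -8

Substituting into the residence equation gives residence = -12*temperature - 8.
So tensile = -12*temperature + 20.
Solve -12*temperature + 20 = 116: temperature = (116 - 20) / -12 = -8.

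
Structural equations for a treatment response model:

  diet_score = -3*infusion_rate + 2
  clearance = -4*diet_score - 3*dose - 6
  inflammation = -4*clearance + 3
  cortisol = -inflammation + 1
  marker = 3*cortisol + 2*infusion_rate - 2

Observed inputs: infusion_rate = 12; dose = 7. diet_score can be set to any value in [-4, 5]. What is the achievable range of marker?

Intervening on diet_score fixes its value directly, overriding its dependence on infusion_rate.
Substituting into the clearance equation gives clearance = -4*diet_score - 27.
Substituting into the inflammation equation gives inflammation = 16*diet_score + 111.
Substituting into the cortisol equation gives cortisol = -16*diet_score - 110.
This gives marker = -48*diet_score - 308.
Linear in diet_score, so extremes are at the endpoints: diet_score = -4 gives marker = -116; diet_score = 5 gives marker = -548.

-548 to -116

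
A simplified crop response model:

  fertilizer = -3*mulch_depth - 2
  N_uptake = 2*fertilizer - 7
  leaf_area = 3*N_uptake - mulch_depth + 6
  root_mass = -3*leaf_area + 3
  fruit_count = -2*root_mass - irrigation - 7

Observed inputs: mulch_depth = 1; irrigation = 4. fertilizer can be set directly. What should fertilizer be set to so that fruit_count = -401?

fertilizer = -8

Intervening on fertilizer fixes its value directly, overriding its dependence on mulch_depth.
Substituting into the leaf_area equation gives leaf_area = 6*fertilizer - 16.
root_mass becomes -18*fertilizer + 51.
Substituting into the fruit_count equation gives fruit_count = 36*fertilizer - 113.
Solve 36*fertilizer - 113 = -401: fertilizer = (-401 + 113) / 36 = -8.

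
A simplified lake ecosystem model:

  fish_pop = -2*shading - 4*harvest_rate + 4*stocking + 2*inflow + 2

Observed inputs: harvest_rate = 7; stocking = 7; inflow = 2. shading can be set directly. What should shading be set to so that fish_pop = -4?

shading = 5

Substituting into the fish_pop equation gives fish_pop = -2*shading + 6.
Solve -2*shading + 6 = -4: shading = (-4 - 6) / -2 = 5.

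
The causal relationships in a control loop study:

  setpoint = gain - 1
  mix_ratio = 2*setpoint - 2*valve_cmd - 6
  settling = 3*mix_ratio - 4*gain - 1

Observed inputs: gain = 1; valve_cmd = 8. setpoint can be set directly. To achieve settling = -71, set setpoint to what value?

Intervening on setpoint fixes its value directly, overriding its dependence on gain.
Substituting into the mix_ratio equation gives mix_ratio = 2*setpoint - 22.
This gives settling = 6*setpoint - 71.
Solve 6*setpoint - 71 = -71: setpoint = (-71 + 71) / 6 = 0.

setpoint = 0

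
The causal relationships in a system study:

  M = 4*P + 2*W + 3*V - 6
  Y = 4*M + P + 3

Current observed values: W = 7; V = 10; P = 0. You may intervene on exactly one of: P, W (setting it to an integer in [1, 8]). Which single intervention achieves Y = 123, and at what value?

Intervening on P: Y = 17*P + 155. Reaching 123 requires P = -32/17, not an integer.
Intervening on W: with other inputs at their observed values, Y = 8*W + 99. Solving for 123 gives W = 3, within [1, 8].

set W = 3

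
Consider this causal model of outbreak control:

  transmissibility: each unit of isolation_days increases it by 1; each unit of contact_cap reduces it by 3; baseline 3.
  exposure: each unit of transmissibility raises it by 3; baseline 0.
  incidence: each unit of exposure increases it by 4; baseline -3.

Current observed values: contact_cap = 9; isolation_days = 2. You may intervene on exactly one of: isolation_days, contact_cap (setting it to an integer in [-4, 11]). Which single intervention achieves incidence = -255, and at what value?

Intervening on isolation_days: with other inputs at their observed values, incidence = 12*isolation_days - 291. Solving for -255 gives isolation_days = 3, within [-4, 11].
Intervening on contact_cap: incidence = -36*contact_cap + 57. Reaching -255 requires contact_cap = 26/3, not an integer.

set isolation_days = 3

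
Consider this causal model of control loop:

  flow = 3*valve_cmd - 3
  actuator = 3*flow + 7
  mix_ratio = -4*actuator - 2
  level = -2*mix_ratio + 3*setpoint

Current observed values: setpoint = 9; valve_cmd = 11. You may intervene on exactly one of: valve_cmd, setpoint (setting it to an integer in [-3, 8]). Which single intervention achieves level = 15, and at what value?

Intervening on valve_cmd: with other inputs at their observed values, level = 72*valve_cmd + 15. Solving for 15 gives valve_cmd = 0, within [-3, 8].
Intervening on setpoint: level = 3*setpoint + 780. Reaching 15 requires setpoint = -255, outside [-3, 8].

set valve_cmd = 0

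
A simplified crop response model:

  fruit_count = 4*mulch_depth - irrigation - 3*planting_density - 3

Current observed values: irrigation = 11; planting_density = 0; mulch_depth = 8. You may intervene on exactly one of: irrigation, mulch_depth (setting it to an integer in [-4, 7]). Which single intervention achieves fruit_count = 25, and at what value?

Intervening on irrigation: with other inputs at their observed values, fruit_count = -irrigation + 29. Solving for 25 gives irrigation = 4, within [-4, 7].
Intervening on mulch_depth: fruit_count = 4*mulch_depth - 14. Reaching 25 requires mulch_depth = 39/4, not an integer.

set irrigation = 4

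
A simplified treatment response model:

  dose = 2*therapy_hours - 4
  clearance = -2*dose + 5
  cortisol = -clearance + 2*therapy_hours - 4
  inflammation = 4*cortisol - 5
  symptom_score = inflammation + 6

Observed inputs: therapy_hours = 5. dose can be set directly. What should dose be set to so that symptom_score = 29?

Intervening on dose fixes its value directly, overriding its dependence on therapy_hours.
Substituting into the cortisol equation gives cortisol = 2*dose + 1.
Substituting into the inflammation equation gives inflammation = 8*dose - 1.
symptom_score becomes 8*dose + 5.
Solve 8*dose + 5 = 29: dose = (29 - 5) / 8 = 3.

dose = 3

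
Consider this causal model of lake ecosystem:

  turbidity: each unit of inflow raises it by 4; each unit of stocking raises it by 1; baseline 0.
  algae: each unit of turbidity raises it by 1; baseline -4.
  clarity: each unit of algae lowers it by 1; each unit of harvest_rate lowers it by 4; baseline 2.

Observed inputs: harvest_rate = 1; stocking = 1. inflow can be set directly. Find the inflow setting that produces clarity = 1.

Substituting into the turbidity equation gives turbidity = 4*inflow + 1.
So algae = 4*inflow - 3.
clarity becomes -4*inflow + 1.
Solve -4*inflow + 1 = 1: inflow = (1 - 1) / -4 = 0.

inflow = 0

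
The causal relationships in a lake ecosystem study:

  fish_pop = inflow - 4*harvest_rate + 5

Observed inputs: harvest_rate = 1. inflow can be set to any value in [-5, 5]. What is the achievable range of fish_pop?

Substituting into the fish_pop equation gives fish_pop = inflow + 1.
Linear in inflow, so extremes are at the endpoints: inflow = -5 gives fish_pop = -4; inflow = 5 gives fish_pop = 6.

-4 to 6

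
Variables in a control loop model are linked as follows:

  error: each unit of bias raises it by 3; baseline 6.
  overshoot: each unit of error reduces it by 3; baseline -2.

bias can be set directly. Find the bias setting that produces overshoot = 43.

Substituting into the overshoot equation gives overshoot = -9*bias - 20.
Solve -9*bias - 20 = 43: bias = (43 + 20) / -9 = -7.

bias = -7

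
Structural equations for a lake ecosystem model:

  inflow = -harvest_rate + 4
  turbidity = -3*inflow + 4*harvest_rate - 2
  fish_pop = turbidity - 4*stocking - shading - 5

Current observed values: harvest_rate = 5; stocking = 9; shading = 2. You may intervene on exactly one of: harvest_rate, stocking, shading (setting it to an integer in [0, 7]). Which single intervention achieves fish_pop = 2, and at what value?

set stocking = 3

Intervening on harvest_rate: fish_pop = 7*harvest_rate - 57. Reaching 2 requires harvest_rate = 59/7, not an integer.
Intervening on stocking: with other inputs at their observed values, fish_pop = -4*stocking + 14. Solving for 2 gives stocking = 3, within [0, 7].
Intervening on shading: fish_pop = -shading - 20. Reaching 2 requires shading = -22, outside [0, 7].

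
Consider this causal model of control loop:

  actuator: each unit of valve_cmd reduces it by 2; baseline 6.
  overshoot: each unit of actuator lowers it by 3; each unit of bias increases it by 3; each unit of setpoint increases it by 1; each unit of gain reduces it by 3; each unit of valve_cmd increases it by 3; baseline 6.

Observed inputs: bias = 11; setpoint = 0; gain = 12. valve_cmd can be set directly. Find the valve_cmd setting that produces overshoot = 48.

Substituting into the overshoot equation gives overshoot = 9*valve_cmd - 15.
Solve 9*valve_cmd - 15 = 48: valve_cmd = (48 + 15) / 9 = 7.

valve_cmd = 7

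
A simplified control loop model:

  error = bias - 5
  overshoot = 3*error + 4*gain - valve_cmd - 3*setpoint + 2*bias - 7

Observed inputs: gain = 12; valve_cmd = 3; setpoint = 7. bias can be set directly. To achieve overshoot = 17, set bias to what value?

bias = 3

Substituting into the overshoot equation gives overshoot = 5*bias + 2.
Solve 5*bias + 2 = 17: bias = (17 - 2) / 5 = 3.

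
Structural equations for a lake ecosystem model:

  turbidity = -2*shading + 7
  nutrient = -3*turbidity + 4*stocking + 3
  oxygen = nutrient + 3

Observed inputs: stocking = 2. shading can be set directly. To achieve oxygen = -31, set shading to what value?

shading = -4

Substituting into the nutrient equation gives nutrient = 6*shading - 10.
This gives oxygen = 6*shading - 7.
Solve 6*shading - 7 = -31: shading = (-31 + 7) / 6 = -4.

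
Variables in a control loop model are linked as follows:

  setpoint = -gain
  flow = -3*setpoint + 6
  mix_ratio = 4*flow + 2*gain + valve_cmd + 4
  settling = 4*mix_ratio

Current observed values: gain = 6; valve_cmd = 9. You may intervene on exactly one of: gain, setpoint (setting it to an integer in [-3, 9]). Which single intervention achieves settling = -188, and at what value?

set setpoint = 8

Intervening on gain: settling = 56*gain + 148. Reaching -188 requires gain = -6, outside [-3, 9].
Intervening on setpoint: with other inputs at their observed values, settling = -48*setpoint + 196. Solving for -188 gives setpoint = 8, within [-3, 9].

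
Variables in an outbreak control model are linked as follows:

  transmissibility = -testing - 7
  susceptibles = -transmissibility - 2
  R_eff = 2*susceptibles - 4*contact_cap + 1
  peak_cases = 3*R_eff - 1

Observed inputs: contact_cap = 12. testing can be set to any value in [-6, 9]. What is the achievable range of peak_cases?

-148 to -58

Substituting into the susceptibles equation gives susceptibles = testing + 5.
Substituting into the R_eff equation gives R_eff = 2*testing - 37.
Substituting into the peak_cases equation gives peak_cases = 6*testing - 112.
Linear in testing, so extremes are at the endpoints: testing = -6 gives peak_cases = -148; testing = 9 gives peak_cases = -58.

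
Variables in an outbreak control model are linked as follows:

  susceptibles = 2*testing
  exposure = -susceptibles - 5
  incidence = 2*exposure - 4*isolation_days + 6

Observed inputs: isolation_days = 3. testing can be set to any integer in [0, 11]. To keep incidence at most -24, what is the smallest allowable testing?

testing = 2

Substituting into the exposure equation gives exposure = -2*testing - 5.
Substituting into the incidence equation gives incidence = -4*testing - 16.
Require -4*testing - 16 ≤ -24, so testing ≥ 2.
The smallest integer in [0, 11] satisfying this is 2.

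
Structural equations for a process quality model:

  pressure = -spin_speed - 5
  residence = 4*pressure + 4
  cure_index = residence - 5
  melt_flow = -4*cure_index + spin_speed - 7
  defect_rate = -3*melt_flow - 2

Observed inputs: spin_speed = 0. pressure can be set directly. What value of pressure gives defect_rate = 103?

pressure = 2

Intervening on pressure fixes its value directly, overriding its dependence on spin_speed.
Substituting into the cure_index equation gives cure_index = 4*pressure - 1.
melt_flow becomes -16*pressure - 3.
This gives defect_rate = 48*pressure + 7.
Solve 48*pressure + 7 = 103: pressure = (103 - 7) / 48 = 2.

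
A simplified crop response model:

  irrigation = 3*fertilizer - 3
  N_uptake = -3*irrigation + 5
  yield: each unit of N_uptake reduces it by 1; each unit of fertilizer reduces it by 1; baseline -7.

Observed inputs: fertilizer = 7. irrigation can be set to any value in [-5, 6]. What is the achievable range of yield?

-34 to -1

Intervening on irrigation fixes its value directly, overriding its dependence on fertilizer.
Substituting into the yield equation gives yield = 3*irrigation - 19.
Linear in irrigation, so extremes are at the endpoints: irrigation = -5 gives yield = -34; irrigation = 6 gives yield = -1.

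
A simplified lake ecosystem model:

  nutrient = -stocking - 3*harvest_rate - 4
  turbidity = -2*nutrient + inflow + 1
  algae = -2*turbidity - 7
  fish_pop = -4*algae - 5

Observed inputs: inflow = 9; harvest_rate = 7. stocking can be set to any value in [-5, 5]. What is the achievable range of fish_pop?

423 to 583

Substituting into the nutrient equation gives nutrient = -stocking - 25.
So turbidity = 2*stocking + 60.
So algae = -4*stocking - 127.
fish_pop becomes 16*stocking + 503.
Linear in stocking, so extremes are at the endpoints: stocking = -5 gives fish_pop = 423; stocking = 5 gives fish_pop = 583.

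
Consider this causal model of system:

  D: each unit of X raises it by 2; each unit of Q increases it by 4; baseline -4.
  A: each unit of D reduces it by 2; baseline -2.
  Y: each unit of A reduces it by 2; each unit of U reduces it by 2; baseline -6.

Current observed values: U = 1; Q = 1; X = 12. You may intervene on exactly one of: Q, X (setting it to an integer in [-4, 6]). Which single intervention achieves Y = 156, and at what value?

set Q = 5

Intervening on Q: with other inputs at their observed values, Y = 16*Q + 76. Solving for 156 gives Q = 5, within [-4, 6].
Intervening on X: Y = 8*X - 4. Reaching 156 requires X = 20, outside [-4, 6].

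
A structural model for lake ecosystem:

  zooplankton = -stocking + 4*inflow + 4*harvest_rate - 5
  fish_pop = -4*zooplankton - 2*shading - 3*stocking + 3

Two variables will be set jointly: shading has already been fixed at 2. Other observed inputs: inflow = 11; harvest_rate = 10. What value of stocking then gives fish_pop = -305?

stocking = 12

With shading held at 2:
Substituting into the zooplankton equation gives zooplankton = -stocking + 79.
fish_pop becomes stocking - 317.
Solve stocking - 317 = -305: stocking = (-305 + 317) / 1 = 12.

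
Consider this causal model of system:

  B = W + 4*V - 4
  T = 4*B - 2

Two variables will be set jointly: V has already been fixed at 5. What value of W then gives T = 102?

W = 10

With V held at 5:
Substituting into the B equation gives B = W + 16.
Substituting into the T equation gives T = 4*W + 62.
Solve 4*W + 62 = 102: W = (102 - 62) / 4 = 10.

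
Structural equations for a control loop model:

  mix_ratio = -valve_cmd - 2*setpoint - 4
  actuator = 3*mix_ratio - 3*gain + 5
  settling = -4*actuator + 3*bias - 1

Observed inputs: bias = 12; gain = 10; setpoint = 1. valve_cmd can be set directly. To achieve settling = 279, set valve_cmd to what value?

Substituting into the mix_ratio equation gives mix_ratio = -valve_cmd - 6.
Substituting into the actuator equation gives actuator = -3*valve_cmd - 43.
Substituting into the settling equation gives settling = 12*valve_cmd + 207.
Solve 12*valve_cmd + 207 = 279: valve_cmd = (279 - 207) / 12 = 6.

valve_cmd = 6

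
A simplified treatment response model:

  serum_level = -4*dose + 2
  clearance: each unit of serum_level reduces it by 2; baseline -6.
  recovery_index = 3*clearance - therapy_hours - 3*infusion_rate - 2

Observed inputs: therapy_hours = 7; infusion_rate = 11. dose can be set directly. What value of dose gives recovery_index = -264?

dose = -8

Substituting into the clearance equation gives clearance = 8*dose - 10.
So recovery_index = 24*dose - 72.
Solve 24*dose - 72 = -264: dose = (-264 + 72) / 24 = -8.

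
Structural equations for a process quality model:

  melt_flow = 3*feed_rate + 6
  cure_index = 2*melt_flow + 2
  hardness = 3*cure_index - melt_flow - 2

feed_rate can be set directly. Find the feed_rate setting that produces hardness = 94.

feed_rate = 4

Substituting into the cure_index equation gives cure_index = 6*feed_rate + 14.
Substituting into the hardness equation gives hardness = 15*feed_rate + 34.
Solve 15*feed_rate + 34 = 94: feed_rate = (94 - 34) / 15 = 4.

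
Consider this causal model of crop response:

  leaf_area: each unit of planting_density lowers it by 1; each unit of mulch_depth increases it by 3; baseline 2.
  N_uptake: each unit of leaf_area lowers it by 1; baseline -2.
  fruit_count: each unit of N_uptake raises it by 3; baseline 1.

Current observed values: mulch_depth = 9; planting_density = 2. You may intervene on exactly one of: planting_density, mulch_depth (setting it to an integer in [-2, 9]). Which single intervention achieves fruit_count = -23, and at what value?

set mulch_depth = 2

Intervening on planting_density: fruit_count = 3*planting_density - 92. Reaching -23 requires planting_density = 23, outside [-2, 9].
Intervening on mulch_depth: with other inputs at their observed values, fruit_count = -9*mulch_depth - 5. Solving for -23 gives mulch_depth = 2, within [-2, 9].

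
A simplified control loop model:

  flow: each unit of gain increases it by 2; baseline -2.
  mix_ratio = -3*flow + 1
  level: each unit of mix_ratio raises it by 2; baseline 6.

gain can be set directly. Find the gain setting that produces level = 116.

gain = -8

Substituting into the mix_ratio equation gives mix_ratio = -6*gain + 7.
This gives level = -12*gain + 20.
Solve -12*gain + 20 = 116: gain = (116 - 20) / -12 = -8.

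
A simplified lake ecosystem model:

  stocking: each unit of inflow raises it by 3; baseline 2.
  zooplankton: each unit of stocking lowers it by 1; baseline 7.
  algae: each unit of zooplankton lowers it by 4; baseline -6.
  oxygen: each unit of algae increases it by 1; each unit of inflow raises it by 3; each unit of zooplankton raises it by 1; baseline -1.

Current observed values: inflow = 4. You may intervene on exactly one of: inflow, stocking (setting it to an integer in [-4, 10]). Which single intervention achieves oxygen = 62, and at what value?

set inflow = 7

Intervening on inflow: with other inputs at their observed values, oxygen = 12*inflow - 22. Solving for 62 gives inflow = 7, within [-4, 10].
Intervening on stocking: oxygen = 3*stocking - 16. Reaching 62 requires stocking = 26, outside [-4, 10].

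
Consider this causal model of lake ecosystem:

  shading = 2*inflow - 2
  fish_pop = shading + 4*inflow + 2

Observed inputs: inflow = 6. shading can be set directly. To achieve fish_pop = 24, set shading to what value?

Intervening on shading fixes its value directly, overriding its dependence on inflow.
Substituting into the fish_pop equation gives fish_pop = shading + 26.
Solve shading + 26 = 24: shading = (24 - 26) / 1 = -2.

shading = -2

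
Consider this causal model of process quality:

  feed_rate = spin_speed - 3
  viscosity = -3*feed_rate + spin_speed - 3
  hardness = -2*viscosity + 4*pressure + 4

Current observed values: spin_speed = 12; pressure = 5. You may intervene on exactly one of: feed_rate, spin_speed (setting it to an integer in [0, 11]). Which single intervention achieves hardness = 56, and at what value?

set spin_speed = 11

Intervening on feed_rate: hardness = 6*feed_rate + 6. Reaching 56 requires feed_rate = 25/3, not an integer.
Intervening on spin_speed: with other inputs at their observed values, hardness = 4*spin_speed + 12. Solving for 56 gives spin_speed = 11, within [0, 11].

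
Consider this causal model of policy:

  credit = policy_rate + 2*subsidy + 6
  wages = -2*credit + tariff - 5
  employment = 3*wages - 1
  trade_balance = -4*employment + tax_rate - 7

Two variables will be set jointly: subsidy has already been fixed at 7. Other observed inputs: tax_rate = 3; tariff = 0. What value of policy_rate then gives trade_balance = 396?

With subsidy held at 7:
Substituting into the credit equation gives credit = policy_rate + 20.
So wages = -2*policy_rate - 45.
So employment = -6*policy_rate - 136.
Substituting into the trade_balance equation gives trade_balance = 24*policy_rate + 540.
Solve 24*policy_rate + 540 = 396: policy_rate = (396 - 540) / 24 = -6.

policy_rate = -6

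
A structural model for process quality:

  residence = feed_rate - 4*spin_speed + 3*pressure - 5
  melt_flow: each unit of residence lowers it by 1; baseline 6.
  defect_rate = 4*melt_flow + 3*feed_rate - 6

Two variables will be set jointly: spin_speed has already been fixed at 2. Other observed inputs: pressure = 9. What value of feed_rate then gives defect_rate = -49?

feed_rate = 11

With spin_speed held at 2:
Substituting into the residence equation gives residence = feed_rate + 14.
melt_flow becomes -feed_rate - 8.
This gives defect_rate = -feed_rate - 38.
Solve -feed_rate - 38 = -49: feed_rate = (-49 + 38) / -1 = 11.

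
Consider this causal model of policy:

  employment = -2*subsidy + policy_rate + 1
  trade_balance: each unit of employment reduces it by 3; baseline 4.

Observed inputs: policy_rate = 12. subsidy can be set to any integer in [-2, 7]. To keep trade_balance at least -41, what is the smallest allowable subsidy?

subsidy = -1

Substituting into the employment equation gives employment = -2*subsidy + 13.
Substituting into the trade_balance equation gives trade_balance = 6*subsidy - 35.
Require 6*subsidy - 35 ≥ -41, so subsidy ≥ -1.
The smallest integer in [-2, 7] satisfying this is -1.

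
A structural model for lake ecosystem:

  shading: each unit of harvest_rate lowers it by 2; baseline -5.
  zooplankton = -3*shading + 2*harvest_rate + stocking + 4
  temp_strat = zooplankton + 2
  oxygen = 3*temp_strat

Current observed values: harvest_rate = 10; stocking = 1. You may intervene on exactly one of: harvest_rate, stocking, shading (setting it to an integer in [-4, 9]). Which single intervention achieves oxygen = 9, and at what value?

set shading = 8

Intervening on harvest_rate: oxygen = 24*harvest_rate + 66. Reaching 9 requires harvest_rate = -19/8, not an integer.
Intervening on stocking: oxygen = 3*stocking + 303. Reaching 9 requires stocking = -98, outside [-4, 9].
Intervening on shading: with other inputs at their observed values, oxygen = -9*shading + 81. Solving for 9 gives shading = 8, within [-4, 9].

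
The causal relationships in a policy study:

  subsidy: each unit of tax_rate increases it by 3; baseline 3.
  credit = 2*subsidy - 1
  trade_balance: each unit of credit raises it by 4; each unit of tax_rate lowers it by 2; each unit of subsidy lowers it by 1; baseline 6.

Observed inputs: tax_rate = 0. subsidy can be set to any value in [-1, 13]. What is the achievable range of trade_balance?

-5 to 93

Intervening on subsidy fixes its value directly, overriding its dependence on tax_rate.
Substituting into the trade_balance equation gives trade_balance = 7*subsidy + 2.
Linear in subsidy, so extremes are at the endpoints: subsidy = -1 gives trade_balance = -5; subsidy = 13 gives trade_balance = 93.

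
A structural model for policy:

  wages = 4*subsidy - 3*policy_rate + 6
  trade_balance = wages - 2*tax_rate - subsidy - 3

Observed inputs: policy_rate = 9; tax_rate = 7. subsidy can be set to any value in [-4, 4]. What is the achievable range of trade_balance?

-50 to -26

Substituting into the wages equation gives wages = 4*subsidy - 21.
trade_balance becomes 3*subsidy - 38.
Linear in subsidy, so extremes are at the endpoints: subsidy = -4 gives trade_balance = -50; subsidy = 4 gives trade_balance = -26.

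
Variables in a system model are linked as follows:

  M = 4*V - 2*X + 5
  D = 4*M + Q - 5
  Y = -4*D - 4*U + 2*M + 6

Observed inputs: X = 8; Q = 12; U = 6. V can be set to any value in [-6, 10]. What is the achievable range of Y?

Substituting into the M equation gives M = 4*V - 11.
So D = 16*V - 37.
Substituting into the Y equation gives Y = -56*V + 108.
Linear in V, so extremes are at the endpoints: V = -6 gives Y = 444; V = 10 gives Y = -452.

-452 to 444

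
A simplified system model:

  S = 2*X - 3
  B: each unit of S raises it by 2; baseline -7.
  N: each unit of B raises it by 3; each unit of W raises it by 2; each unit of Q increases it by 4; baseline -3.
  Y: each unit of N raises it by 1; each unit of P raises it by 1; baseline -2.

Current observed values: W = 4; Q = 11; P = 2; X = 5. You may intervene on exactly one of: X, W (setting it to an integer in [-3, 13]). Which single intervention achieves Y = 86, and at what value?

set W = 12

Intervening on X: Y = 12*X + 10. Reaching 86 requires X = 19/3, not an integer.
Intervening on W: with other inputs at their observed values, Y = 2*W + 62. Solving for 86 gives W = 12, within [-3, 13].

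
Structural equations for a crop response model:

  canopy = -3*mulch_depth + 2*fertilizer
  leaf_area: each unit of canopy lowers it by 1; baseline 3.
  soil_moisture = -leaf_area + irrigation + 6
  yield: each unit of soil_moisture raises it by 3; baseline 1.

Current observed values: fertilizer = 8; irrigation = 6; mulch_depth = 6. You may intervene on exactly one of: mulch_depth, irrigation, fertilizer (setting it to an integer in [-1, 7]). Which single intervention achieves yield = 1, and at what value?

Intervening on mulch_depth: yield = -9*mulch_depth + 76. Reaching 1 requires mulch_depth = 25/3, not an integer.
Intervening on irrigation: with other inputs at their observed values, yield = 3*irrigation + 4. Solving for 1 gives irrigation = -1, within [-1, 7].
Intervening on fertilizer: yield = 6*fertilizer - 26. Reaching 1 requires fertilizer = 9/2, not an integer.

set irrigation = -1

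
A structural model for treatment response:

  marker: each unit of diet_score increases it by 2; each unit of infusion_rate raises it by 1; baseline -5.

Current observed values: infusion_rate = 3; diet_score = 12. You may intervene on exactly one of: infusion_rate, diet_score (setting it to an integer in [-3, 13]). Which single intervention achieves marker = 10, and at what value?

set diet_score = 6

Intervening on infusion_rate: marker = infusion_rate + 19. Reaching 10 requires infusion_rate = -9, outside [-3, 13].
Intervening on diet_score: with other inputs at their observed values, marker = 2*diet_score - 2. Solving for 10 gives diet_score = 6, within [-3, 13].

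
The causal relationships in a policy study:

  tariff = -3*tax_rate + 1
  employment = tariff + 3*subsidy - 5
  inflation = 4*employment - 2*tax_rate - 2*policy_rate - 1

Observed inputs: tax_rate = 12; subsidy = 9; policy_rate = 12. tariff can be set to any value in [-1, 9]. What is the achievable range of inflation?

Intervening on tariff fixes its value directly, overriding its dependence on tax_rate.
Substituting into the employment equation gives employment = tariff + 22.
inflation becomes 4*tariff + 39.
Linear in tariff, so extremes are at the endpoints: tariff = -1 gives inflation = 35; tariff = 9 gives inflation = 75.

35 to 75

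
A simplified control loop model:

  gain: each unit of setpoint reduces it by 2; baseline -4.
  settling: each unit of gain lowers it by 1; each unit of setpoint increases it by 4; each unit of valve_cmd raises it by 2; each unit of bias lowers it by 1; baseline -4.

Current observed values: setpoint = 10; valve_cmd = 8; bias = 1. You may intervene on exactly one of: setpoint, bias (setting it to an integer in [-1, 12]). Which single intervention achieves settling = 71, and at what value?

set bias = 5

Intervening on setpoint: settling = 6*setpoint + 15. Reaching 71 requires setpoint = 28/3, not an integer.
Intervening on bias: with other inputs at their observed values, settling = -bias + 76. Solving for 71 gives bias = 5, within [-1, 12].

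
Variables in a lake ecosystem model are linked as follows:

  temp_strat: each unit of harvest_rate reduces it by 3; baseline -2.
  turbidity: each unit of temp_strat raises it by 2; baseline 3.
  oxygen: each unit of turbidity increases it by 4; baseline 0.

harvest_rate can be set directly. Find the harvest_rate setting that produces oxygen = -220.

Substituting into the turbidity equation gives turbidity = -6*harvest_rate - 1.
Substituting into the oxygen equation gives oxygen = -24*harvest_rate - 4.
Solve -24*harvest_rate - 4 = -220: harvest_rate = (-220 + 4) / -24 = 9.

harvest_rate = 9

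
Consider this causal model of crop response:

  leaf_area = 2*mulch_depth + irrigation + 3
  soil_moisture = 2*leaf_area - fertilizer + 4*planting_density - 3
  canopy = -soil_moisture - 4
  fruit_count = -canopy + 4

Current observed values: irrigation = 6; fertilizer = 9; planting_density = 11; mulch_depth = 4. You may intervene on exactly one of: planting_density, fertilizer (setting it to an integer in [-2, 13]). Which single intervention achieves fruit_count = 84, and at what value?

Intervening on planting_density: fruit_count = 4*planting_density + 30. Reaching 84 requires planting_density = 27/2, not an integer.
Intervening on fertilizer: with other inputs at their observed values, fruit_count = -fertilizer + 83. Solving for 84 gives fertilizer = -1, within [-2, 13].

set fertilizer = -1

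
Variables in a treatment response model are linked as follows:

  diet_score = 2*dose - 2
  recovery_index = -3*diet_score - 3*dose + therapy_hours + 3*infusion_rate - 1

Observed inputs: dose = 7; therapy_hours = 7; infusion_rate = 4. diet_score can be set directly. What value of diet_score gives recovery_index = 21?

Intervening on diet_score fixes its value directly, overriding its dependence on dose.
Substituting into the recovery_index equation gives recovery_index = -3*diet_score - 3.
Solve -3*diet_score - 3 = 21: diet_score = (21 + 3) / -3 = -8.

diet_score = -8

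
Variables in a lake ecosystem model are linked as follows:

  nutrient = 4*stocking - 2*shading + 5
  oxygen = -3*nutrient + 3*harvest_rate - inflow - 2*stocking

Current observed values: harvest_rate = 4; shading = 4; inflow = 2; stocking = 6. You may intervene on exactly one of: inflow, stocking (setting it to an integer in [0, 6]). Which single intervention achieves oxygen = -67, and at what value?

set inflow = 4

Intervening on inflow: with other inputs at their observed values, oxygen = -inflow - 63. Solving for -67 gives inflow = 4, within [0, 6].
Intervening on stocking: oxygen = -14*stocking + 19. Reaching -67 requires stocking = 43/7, not an integer.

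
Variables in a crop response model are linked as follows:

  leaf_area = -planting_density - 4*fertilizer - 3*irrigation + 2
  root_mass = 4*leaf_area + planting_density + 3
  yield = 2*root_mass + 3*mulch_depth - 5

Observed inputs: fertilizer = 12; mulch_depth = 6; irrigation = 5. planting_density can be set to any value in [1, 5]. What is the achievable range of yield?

Substituting into the leaf_area equation gives leaf_area = -planting_density - 61.
So root_mass = -3*planting_density - 241.
Substituting into the yield equation gives yield = -6*planting_density - 469.
Linear in planting_density, so extremes are at the endpoints: planting_density = 1 gives yield = -475; planting_density = 5 gives yield = -499.

-499 to -475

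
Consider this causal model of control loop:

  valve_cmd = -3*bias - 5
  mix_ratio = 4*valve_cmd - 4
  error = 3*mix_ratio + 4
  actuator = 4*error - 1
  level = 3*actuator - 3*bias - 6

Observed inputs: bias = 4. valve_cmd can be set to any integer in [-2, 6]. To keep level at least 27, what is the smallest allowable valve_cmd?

valve_cmd = 1

Intervening on valve_cmd fixes its value directly, overriding its dependence on bias.
Substituting into the error equation gives error = 12*valve_cmd - 8.
Substituting into the actuator equation gives actuator = 48*valve_cmd - 33.
So level = 144*valve_cmd - 117.
Require 144*valve_cmd - 117 ≥ 27, so valve_cmd ≥ 1.
The smallest integer in [-2, 6] satisfying this is 1.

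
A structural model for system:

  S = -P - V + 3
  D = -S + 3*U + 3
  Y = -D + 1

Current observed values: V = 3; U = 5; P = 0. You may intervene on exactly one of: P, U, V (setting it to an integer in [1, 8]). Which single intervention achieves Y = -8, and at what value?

Intervening on P: Y = -P - 17. Reaching -8 requires P = -9, outside [1, 8].
Intervening on U: with other inputs at their observed values, Y = -3*U - 2. Solving for -8 gives U = 2, within [1, 8].
Intervening on V: Y = -V - 14. Reaching -8 requires V = -6, outside [1, 8].

set U = 2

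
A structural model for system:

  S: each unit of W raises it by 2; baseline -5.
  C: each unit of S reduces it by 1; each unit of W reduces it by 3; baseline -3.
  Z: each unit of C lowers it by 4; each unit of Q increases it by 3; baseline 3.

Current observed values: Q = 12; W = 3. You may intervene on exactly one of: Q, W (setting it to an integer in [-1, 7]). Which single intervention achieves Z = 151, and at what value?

Intervening on Q: Z = 3*Q + 55. Reaching 151 requires Q = 32, outside [-1, 7].
Intervening on W: with other inputs at their observed values, Z = 20*W + 31. Solving for 151 gives W = 6, within [-1, 7].

set W = 6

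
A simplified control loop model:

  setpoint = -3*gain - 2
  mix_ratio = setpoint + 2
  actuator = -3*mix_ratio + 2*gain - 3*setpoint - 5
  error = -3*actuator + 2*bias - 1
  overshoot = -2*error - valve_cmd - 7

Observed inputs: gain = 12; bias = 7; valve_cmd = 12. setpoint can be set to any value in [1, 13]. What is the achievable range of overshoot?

Intervening on setpoint fixes its value directly, overriding its dependence on gain.
Substituting into the actuator equation gives actuator = -6*setpoint + 13.
error becomes 18*setpoint - 26.
overshoot becomes -36*setpoint + 33.
Linear in setpoint, so extremes are at the endpoints: setpoint = 1 gives overshoot = -3; setpoint = 13 gives overshoot = -435.

-435 to -3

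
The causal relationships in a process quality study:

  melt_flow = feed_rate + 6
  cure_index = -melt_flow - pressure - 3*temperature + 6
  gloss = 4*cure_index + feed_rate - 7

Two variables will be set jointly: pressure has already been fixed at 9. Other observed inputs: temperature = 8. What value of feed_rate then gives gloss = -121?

feed_rate = -6

With pressure held at 9:
Substituting into the cure_index equation gives cure_index = -feed_rate - 33.
Substituting into the gloss equation gives gloss = -3*feed_rate - 139.
Solve -3*feed_rate - 139 = -121: feed_rate = (-121 + 139) / -3 = -6.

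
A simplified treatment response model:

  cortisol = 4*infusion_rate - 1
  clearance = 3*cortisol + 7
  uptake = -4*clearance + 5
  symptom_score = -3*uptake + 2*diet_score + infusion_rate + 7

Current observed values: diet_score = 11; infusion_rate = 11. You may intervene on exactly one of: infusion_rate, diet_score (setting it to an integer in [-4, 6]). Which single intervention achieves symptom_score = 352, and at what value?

Intervening on infusion_rate: with other inputs at their observed values, symptom_score = 145*infusion_rate + 62. Solving for 352 gives infusion_rate = 2, within [-4, 6].
Intervening on diet_score: symptom_score = 2*diet_score + 1635. Reaching 352 requires diet_score = -1283/2, not an integer.

set infusion_rate = 2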